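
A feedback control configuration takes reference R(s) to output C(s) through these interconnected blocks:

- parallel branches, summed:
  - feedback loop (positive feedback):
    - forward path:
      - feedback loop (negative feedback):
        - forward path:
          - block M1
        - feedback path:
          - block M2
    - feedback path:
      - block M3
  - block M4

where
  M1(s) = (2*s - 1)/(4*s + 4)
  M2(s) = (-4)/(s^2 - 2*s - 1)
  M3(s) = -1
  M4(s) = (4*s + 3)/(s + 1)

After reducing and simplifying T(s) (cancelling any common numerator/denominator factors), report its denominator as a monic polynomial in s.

The answer is s^4 - s^3/2 - 29*s^2/6 - 19*s/6 + 1/6.

Reasoning:
Step 1 - feedback reduction of M1, M2 -> (2*s^3 - 5*s^2 + 1)/(4*s^3 - 4*s^2 - 20*s)
Step 2 - reduce the feedback loop with forward [M1/(1+M1*M2)] and return M3 -> (2*s^3 - 5*s^2 + 1)/(6*s^3 - 9*s^2 - 20*s + 1)
Step 3 - reduce the parallel group [[M1/(1+M1*M2)]/(1-[M1/(1+M1*M2)]*M3)], M4 -> (26*s^4 - 21*s^3 - 112*s^2 - 55*s + 4)/(6*s^4 - 3*s^3 - 29*s^2 - 19*s + 1)
Step 3 gives the fully reduced T(s), with no common factor left to cancel. The denominator's leading coefficient is 6, so divide each of its coefficients by 6 to get the monic form.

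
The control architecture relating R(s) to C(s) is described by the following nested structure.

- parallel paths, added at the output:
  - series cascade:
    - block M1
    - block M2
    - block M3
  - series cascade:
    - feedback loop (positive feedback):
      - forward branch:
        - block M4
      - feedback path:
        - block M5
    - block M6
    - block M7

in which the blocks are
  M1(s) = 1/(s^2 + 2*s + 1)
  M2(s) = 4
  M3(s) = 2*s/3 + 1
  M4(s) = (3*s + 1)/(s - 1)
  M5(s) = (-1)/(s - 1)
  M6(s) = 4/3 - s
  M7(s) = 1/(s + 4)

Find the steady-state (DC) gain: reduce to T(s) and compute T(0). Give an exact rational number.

(1) reduce the series chain M1, M2, M3 gives (8*s + 12)/(3*s^2 + 6*s + 3)
(2) feedback reduction of M4, M5 gives (3*s^2 - 2*s - 1)/(s^2 + s + 2)
(3) multiply [M4/(1-M4*M5)], M6, M7 (series) gives (-9*s^3 + 18*s^2 - 5*s - 4)/(3*s^3 + 15*s^2 + 18*s + 24)
(4) add (M1*M2*M3), ([M4/(1-M4*M5)]*M6*M7) (parallel) gives (-9*s^5 + 8*s^4 + 74*s^3 + 112*s^2 + 123*s + 92)/(3*s^5 + 21*s^4 + 51*s^3 + 75*s^2 + 66*s + 24)
Evaluating the step-4 result (the overall T(s)) at s = 0 gives T(0) = 92/24 = 23/6.

Therefore the answer is 23/6.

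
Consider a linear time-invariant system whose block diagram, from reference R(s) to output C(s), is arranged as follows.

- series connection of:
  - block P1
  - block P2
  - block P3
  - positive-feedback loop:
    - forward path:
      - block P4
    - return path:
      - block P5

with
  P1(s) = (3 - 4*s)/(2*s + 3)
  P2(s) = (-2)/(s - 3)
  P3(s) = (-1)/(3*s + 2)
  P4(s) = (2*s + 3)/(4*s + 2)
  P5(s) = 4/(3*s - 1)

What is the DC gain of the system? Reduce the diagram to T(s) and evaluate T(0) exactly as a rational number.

Step 1 - apply the feedback formula to P4, P5, giving (6*s^2 + 7*s - 3)/(12*s^2 - 6*s - 14)
Step 2 - cascade P1, P2, P3, [P4/(1-P4*P5)], giving (-12*s^2 + 13*s - 3)/(18*s^4 - 51*s^3 - 36*s^2 + 67*s + 42)
The step-2 result is T(s). Setting s = 0: T(0) = -3/42 = -1/14.

Answer: -1/14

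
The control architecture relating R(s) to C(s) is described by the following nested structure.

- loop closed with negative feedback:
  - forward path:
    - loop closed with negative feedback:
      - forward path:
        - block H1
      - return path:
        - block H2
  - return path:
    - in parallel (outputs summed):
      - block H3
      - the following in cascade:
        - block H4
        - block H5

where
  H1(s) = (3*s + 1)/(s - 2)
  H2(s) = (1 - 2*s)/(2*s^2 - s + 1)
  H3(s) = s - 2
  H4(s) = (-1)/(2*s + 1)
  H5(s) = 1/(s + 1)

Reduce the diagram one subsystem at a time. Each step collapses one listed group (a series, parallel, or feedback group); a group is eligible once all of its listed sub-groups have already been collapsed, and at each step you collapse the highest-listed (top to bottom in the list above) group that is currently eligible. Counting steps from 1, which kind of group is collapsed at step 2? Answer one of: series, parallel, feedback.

1. apply the feedback formula to H1, H2
2. combine H4, H5 in series
3. reduce the parallel group H3, (H4*H5)
4. reduce the feedback loop with forward [H1/(1+H1*H2)] and return (H3+(H4*H5))
At step 2 the group reduced is series.

Answer: series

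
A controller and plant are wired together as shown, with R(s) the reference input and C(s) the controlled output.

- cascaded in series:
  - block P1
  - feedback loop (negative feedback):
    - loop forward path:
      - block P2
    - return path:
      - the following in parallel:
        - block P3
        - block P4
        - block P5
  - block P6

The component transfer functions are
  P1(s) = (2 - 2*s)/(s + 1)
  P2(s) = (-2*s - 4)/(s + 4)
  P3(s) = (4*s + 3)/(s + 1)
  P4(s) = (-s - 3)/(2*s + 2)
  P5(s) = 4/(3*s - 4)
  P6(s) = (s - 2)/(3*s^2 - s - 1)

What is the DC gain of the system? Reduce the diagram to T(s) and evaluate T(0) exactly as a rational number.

[1] reduce the parallel group P3, P4, P5: (21*s^2 - 11*s - 4)/(6*s^2 - 2*s - 8)
[2] apply the feedback formula to P2, (P3+P4+P5): (3*s^3 + 5*s^2 - 6*s - 8)/(9*s^3 + 10*s^2 - 9*s + 4)
[3] cascade P1, [P2/(1+P2*(P3+P4+P5))], P6: (-6*s^4 + 14*s^3 + 16*s^2 - 56*s + 32)/(27*s^5 + 21*s^4 - 46*s^3 + 11*s^2 + 5*s - 4)
Step 3 gives the overall T(s). Then T(0) = 32/(-4) = -8.

Therefore the answer is -8.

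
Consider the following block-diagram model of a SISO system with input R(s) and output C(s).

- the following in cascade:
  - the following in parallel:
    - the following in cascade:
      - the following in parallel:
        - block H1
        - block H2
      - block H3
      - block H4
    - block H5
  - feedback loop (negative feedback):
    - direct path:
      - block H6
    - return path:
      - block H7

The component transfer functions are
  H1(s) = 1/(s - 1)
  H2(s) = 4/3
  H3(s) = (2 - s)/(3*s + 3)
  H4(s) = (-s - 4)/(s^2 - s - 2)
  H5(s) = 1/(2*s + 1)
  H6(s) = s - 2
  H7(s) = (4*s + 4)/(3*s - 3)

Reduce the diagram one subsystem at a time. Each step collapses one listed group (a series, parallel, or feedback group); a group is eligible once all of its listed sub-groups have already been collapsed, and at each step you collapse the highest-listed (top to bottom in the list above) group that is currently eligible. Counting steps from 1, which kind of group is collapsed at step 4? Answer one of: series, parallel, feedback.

The answer is feedback.

Reasoning:
Step 1 - add H1, H2 (parallel)
Step 2 - combine (H1+H2), H3, H4 in series
Step 3 - parallel reduction of ((H1+H2)*H3*H4), H5
Step 4 - reduce the feedback loop with forward H6 and return H7
Step 5 - series reduction of (((H1+H2)*H3*H4)+H5), [H6/(1+H6*H7)]
At step 4 the group reduced is feedback.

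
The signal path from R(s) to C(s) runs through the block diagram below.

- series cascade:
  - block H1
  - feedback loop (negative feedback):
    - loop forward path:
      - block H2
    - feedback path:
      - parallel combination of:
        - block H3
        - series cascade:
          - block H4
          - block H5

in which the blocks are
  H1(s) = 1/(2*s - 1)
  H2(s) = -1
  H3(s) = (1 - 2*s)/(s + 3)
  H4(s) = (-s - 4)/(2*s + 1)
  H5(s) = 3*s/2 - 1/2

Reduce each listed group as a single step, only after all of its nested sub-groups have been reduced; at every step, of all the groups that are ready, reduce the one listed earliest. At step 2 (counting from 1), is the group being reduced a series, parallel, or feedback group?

Step 1. cascade H4, H5
Step 2. parallel reduction of H3, (H4*H5)
Step 3. feedback reduction of H2, (H3+(H4*H5))
Step 4. cascade H1, [H2/(1+H2*(H3+(H4*H5)))]
The group at step 2 is a parallel group.

Hence the answer: parallel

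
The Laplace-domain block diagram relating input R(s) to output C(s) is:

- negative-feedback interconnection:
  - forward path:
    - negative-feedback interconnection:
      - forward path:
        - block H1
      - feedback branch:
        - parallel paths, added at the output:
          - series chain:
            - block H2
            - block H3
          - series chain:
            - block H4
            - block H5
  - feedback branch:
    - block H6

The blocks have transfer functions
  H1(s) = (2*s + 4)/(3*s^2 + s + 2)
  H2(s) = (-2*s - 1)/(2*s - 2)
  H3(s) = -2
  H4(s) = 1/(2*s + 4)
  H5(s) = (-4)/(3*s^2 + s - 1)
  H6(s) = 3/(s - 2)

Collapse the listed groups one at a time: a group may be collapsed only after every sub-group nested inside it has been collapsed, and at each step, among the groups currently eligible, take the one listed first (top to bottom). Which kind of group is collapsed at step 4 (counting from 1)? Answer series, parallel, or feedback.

(1) cascade H2, H3
(2) cascade H4, H5
(3) sum the parallel branches (H2*H3), (H4*H5)
(4) reduce the feedback loop with forward H1 and return ((H2*H3)+(H4*H5))
(5) feedback reduction of [H1/(1+H1*((H2*H3)+(H4*H5)))], H6
The group at step 4 is a feedback group.

Answer: feedback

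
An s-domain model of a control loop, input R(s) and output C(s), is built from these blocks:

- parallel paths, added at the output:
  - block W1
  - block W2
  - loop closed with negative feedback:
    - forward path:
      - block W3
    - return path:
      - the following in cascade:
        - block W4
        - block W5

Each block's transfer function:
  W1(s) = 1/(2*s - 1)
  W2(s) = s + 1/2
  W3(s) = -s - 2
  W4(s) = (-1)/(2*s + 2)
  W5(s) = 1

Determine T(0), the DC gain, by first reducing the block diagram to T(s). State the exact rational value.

First reduce the diagram to T(s).

1. multiply W4, W5 (series) gives (-1)/(2*s + 2)
2. feedback reduction of W3, (W4*W5) gives (-2*s^2 - 6*s - 4)/(3*s + 4)
3. sum the parallel branches W1, W2, [W3/(1+W3*(W4*W5))] gives (4*s^3 - 4*s^2 - s + 12)/(12*s^2 + 10*s - 8)
Evaluating the step-3 result (the overall T(s)) at s = 0 gives T(0) = 12/(-8) = -3/2.

Answer: -3/2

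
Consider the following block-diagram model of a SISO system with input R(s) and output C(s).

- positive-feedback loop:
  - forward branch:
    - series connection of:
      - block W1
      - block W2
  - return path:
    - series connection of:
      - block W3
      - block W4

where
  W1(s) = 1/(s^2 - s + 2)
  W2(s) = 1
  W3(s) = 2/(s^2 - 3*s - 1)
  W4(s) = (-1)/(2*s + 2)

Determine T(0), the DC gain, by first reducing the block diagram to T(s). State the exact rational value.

[1] series reduction of W1, W2: 1/(s^2 - s + 2)
[2] combine W3, W4 in series: (-1)/(s^3 - 2*s^2 - 4*s - 1)
[3] collapse the loop ((W1*W2) forward, (W3*W4) return): (s^3 - 2*s^2 - 4*s - 1)/(s^5 - 3*s^4 - s^2 - 7*s - 1)
The step-3 result is T(s). Setting s = 0: T(0) = -1/(-1) = 1.

Answer: 1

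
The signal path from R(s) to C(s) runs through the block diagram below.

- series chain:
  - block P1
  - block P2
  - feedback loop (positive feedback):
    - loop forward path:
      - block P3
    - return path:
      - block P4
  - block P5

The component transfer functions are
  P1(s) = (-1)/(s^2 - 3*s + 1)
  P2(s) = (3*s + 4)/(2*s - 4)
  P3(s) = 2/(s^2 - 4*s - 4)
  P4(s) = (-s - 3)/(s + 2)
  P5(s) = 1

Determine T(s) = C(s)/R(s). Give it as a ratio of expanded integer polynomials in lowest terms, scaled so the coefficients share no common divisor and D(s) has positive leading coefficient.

1. apply the feedback formula to P3, P4: (2*s + 4)/(s^3 - 2*s^2 - 10*s - 2)
2. combine P1, P2, [P3/(1-P3*P4)], P5 in series, which is the overall transfer function T(s) = C(s)/R(s) in lowest terms

Answer: (-3*s^2 - 10*s - 8)/(s^6 - 7*s^5 + 7*s^4 + 32*s^3 - 56*s^2 + 6*s + 4)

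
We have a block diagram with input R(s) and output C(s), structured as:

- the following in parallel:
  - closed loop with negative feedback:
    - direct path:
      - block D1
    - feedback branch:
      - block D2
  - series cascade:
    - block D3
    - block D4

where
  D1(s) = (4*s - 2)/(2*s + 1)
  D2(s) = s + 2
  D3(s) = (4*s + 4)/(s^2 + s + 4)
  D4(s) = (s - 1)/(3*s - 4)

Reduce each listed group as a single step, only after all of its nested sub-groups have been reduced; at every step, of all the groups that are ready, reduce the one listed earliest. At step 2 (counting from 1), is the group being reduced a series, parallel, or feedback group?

Answer: series

Working:
Step 1: feedback reduction of D1, D2
Step 2: multiply D3, D4 (series)
Step 3: parallel reduction of [D1/(1+D1*D2)], (D3*D4)
The group at step 2 is a series group.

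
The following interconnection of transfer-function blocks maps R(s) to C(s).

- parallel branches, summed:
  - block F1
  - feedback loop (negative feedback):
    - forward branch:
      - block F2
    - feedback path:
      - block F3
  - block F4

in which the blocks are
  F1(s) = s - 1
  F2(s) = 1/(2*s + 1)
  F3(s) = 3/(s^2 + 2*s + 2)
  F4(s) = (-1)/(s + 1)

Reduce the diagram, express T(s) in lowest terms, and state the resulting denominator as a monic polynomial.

Reducing step by step:

(1) apply the feedback formula to F2, F3 = (s^2 + 2*s + 2)/(2*s^3 + 5*s^2 + 6*s + 5)
(2) reduce the parallel group F1, [F2/(1+F2*F3)], F4 = (2*s^5 + 5*s^4 + 3*s^3 - 2*s^2 - 8*s - 8)/(2*s^4 + 7*s^3 + 11*s^2 + 11*s + 5)
T(s) is the step-2 result (common factors already cancelled). Leading coefficient of the denominator: 2. Divide through by 2 for the monic polynomial.

Answer: s^4 + 7*s^3/2 + 11*s^2/2 + 11*s/2 + 5/2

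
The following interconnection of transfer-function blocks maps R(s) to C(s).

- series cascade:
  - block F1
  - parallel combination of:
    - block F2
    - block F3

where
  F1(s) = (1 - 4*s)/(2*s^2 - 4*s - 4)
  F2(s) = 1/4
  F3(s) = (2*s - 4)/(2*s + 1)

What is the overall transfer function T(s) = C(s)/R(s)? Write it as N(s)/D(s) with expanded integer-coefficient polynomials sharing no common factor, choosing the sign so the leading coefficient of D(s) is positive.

Answer: (-40*s^2 + 70*s - 15)/(16*s^3 - 24*s^2 - 48*s - 16)

Working:
Step 1: reduce the parallel group F2, F3: (10*s - 15)/(8*s + 4)
Step 2: series reduction of F1, (F2+F3), giving the overall T(s)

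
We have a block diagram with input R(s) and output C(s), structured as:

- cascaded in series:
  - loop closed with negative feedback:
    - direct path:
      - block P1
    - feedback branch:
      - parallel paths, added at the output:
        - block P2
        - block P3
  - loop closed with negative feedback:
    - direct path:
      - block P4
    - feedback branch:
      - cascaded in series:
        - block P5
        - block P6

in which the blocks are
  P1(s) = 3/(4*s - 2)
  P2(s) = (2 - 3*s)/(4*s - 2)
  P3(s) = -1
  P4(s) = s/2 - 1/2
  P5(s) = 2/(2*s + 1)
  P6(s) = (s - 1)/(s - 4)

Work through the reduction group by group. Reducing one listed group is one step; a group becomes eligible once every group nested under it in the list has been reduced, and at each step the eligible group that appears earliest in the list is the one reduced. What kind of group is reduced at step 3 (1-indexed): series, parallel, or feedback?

Reducing step by step:

Step 1: add P2, P3 (parallel)
Step 2: close the feedback loop around P1, (P2+P3)
Step 3: combine P5, P6 in series
Step 4: feedback reduction of P4, (P5*P6)
Step 5: reduce the series chain [P1/(1+P1*(P2+P3))], [P4/(1+P4*(P5*P6))]
Step 3: series.

Answer: series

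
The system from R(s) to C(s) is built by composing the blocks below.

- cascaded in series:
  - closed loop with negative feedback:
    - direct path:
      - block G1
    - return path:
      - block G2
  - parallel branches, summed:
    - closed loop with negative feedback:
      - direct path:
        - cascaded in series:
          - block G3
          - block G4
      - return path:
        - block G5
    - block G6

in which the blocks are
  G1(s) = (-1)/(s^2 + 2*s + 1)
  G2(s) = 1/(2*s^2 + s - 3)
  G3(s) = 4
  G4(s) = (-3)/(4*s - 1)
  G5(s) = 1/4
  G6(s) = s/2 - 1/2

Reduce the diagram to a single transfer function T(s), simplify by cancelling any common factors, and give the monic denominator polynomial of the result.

Reducing step by step:

(1) feedback reduction of G1, G2 -> (-2*s^2 - s + 3)/(2*s^4 + 5*s^3 + s^2 - 5*s - 4)
(2) combine G3, G4 in series -> (-12)/(4*s - 1)
(3) feedback reduction of (G3*G4), G5 -> (-3)/(s - 1)
(4) sum the parallel branches [(G3*G4)/(1+(G3*G4)*G5)], G6 -> (s^2 - 2*s - 5)/(2*s - 2)
(5) series reduction of [G1/(1+G1*G2)], ([(G3*G4)/(1+(G3*G4)*G5)]+G6) -> (-2*s^3 + s^2 + 16*s + 15)/(4*s^4 + 10*s^3 + 2*s^2 - 10*s - 8)
T(s) is the step-5 result (common factors already cancelled). Leading coefficient of the denominator: 4. Divide through by 4 for the monic polynomial.

Answer: s^4 + 5*s^3/2 + s^2/2 - 5*s/2 - 2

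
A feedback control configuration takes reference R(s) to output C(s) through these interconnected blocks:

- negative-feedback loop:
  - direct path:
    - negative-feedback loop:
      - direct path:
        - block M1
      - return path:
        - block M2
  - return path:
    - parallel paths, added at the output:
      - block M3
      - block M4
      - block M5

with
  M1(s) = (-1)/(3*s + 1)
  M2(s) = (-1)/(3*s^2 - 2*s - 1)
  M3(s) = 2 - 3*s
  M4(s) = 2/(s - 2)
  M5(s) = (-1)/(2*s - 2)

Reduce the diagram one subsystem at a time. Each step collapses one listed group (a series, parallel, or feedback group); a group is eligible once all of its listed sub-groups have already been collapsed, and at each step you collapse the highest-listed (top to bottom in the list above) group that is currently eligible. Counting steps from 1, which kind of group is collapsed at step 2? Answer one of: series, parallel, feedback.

Reducing step by step:

Step 1. reduce the feedback loop with forward M1 and return M2
Step 2. combine M3, M4, M5 in parallel
Step 3. reduce the feedback loop with forward [M1/(1+M1*M2)] and return (M3+M4+M5)
Step 2: parallel.

Answer: parallel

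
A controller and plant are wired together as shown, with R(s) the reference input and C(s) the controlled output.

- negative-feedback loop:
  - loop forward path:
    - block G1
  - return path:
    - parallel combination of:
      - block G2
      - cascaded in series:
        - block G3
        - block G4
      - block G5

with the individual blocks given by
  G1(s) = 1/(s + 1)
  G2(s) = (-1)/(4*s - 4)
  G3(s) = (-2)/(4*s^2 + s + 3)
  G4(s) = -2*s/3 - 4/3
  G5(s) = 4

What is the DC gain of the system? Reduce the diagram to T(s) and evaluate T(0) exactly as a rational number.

(1) multiply G3, G4 (series); result (4*s + 8)/(12*s^2 + 3*s + 9)
(2) reduce the parallel group G2, (G3*G4), G5; result (192*s^3 - 140*s^2 + 109*s - 185)/(48*s^3 - 36*s^2 + 24*s - 36)
(3) apply the feedback formula to G1, (G2+(G3*G4)+G5); result (48*s^3 - 36*s^2 + 24*s - 36)/(48*s^4 + 204*s^3 - 152*s^2 + 97*s - 221)
DC gain: substitute s = 0 into T(s) from step 3: T(0) = -36/(-221) = 36/221.

Therefore the answer is 36/221.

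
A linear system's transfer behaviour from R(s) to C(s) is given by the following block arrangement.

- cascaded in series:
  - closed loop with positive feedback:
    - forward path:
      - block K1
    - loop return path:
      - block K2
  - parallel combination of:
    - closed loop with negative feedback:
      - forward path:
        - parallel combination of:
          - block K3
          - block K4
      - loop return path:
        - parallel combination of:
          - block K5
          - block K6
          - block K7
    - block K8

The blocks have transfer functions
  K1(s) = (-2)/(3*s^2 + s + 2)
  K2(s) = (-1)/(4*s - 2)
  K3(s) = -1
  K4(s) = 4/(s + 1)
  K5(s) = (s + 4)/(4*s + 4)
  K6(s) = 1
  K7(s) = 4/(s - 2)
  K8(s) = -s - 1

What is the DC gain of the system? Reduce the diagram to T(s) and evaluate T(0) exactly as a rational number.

The answer is -4/3.

Reasoning:
Step 1. close the feedback loop around K1, K2 = (2 - 4*s)/(6*s^3 - s^2 + 3*s - 3)
Step 2. sum the parallel branches K3, K4 = (3 - s)/(s + 1)
Step 3. combine K5, K6, K7 in parallel = (5*s^2 + 14*s)/(4*s^2 - 4*s - 8)
Step 4. apply the feedback formula to (K3+K4), (K5+K6+K7) = (4*s^3 - 16*s^2 + 4*s + 24)/(s^3 - s^2 - 30*s + 8)
Step 5. reduce the parallel group [(K3+K4)/(1+(K3+K4)*(K5+K6+K7))], K8 = (-s^4 + 4*s^3 + 15*s^2 + 26*s + 16)/(s^3 - s^2 - 30*s + 8)
Step 6. combine [K1/(1-K1*K2)], ([(K3+K4)/(1+(K3+K4)*(K5+K6+K7))]+K8) in series = (4*s^5 - 18*s^4 - 52*s^3 - 74*s^2 - 12*s + 32)/(6*s^6 - 7*s^5 - 176*s^4 + 72*s^3 - 95*s^2 + 114*s - 24)
Step 6 gives the overall T(s). Then T(0) = 32/(-24) = -4/3.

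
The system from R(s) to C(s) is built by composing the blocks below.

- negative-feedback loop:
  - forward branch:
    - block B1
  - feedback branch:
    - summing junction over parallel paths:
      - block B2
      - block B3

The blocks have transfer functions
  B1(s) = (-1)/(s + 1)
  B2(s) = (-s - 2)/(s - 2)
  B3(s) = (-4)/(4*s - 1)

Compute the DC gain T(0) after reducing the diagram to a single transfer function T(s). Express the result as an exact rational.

The answer is 1/4.

Reasoning:
Step 1: combine B2, B3 in parallel; result (-4*s^2 - 11*s + 10)/(4*s^2 - 9*s + 2)
Step 2: feedback reduction of B1, (B2+B3); result (-4*s^2 + 9*s - 2)/(4*s^3 - s^2 + 4*s - 8)
Step 2 gives the overall T(s). Then T(0) = -2/(-8) = 1/4.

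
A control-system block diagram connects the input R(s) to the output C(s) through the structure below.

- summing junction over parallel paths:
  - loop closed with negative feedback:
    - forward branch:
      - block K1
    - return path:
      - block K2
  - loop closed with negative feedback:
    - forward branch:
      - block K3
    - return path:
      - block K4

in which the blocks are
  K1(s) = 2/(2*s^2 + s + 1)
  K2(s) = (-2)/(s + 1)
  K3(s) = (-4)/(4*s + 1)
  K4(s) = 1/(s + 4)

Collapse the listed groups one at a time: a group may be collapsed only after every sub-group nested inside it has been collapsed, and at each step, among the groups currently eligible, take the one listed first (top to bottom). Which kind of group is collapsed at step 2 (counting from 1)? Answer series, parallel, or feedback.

The answer is feedback.

Reasoning:
Step 1: close the feedback loop around K1, K2
Step 2: apply the feedback formula to K3, K4
Step 3: add [K1/(1+K1*K2)], [K3/(1+K3*K4)] (parallel)
The group at step 2 is a feedback group.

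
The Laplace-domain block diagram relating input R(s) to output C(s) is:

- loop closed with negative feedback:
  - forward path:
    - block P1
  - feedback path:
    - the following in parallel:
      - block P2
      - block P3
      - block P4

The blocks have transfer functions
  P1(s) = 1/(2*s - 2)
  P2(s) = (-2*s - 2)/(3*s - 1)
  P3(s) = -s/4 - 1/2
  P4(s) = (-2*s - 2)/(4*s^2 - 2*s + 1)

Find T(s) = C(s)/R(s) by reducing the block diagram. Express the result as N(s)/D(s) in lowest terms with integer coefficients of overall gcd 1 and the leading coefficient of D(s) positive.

First reduce the diagram to T(s).

Step 1. add P2, P3, P4 (parallel): (-12*s^4 - 46*s^3 - 25*s^2 - 17*s + 2)/(48*s^3 - 40*s^2 + 20*s - 4)
Step 2. apply the feedback formula to P1, (P2+P3+P4) - this is the overall T(s), already in the required normalized form

Answer: (48*s^3 - 40*s^2 + 20*s - 4)/(84*s^4 - 222*s^3 + 95*s^2 - 65*s + 10)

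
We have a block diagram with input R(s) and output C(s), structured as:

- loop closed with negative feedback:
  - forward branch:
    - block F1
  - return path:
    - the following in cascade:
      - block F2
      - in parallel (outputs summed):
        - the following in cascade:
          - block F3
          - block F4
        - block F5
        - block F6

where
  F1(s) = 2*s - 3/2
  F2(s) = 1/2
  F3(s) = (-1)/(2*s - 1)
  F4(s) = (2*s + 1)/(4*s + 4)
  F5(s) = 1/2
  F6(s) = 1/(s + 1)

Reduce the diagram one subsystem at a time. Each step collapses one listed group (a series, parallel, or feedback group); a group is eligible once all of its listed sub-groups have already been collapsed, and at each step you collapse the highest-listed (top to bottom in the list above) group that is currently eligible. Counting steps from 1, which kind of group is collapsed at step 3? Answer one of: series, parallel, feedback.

Step 1 - multiply F3, F4 (series)
Step 2 - reduce the parallel group (F3*F4), F5, F6
Step 3 - reduce the series chain F2, ((F3*F4)+F5+F6)
Step 4 - feedback reduction of F1, (F2*((F3*F4)+F5+F6))
So the answer for step 3 is series.

Therefore the answer is series.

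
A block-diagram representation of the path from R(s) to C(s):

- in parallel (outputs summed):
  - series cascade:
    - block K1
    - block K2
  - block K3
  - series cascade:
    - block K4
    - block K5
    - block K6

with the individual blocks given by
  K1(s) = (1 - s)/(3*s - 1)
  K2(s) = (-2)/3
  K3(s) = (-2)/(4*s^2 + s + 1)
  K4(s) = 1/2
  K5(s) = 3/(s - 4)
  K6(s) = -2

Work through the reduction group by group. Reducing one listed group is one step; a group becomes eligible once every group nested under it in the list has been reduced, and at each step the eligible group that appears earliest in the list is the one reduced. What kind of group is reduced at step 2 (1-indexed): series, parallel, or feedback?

Answer: series

Working:
Step 1. cascade K1, K2
Step 2. cascade K4, K5, K6
Step 3. reduce the parallel group (K1*K2), K3, (K4*K5*K6)
At step 2 the group reduced is series.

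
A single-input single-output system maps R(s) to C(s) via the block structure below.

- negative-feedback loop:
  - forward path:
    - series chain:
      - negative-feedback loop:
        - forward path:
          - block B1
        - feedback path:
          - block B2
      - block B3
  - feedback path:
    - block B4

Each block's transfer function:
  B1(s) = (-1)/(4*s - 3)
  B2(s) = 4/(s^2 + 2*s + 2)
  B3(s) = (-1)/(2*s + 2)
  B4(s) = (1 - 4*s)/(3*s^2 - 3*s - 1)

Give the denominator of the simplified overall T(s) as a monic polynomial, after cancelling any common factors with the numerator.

(1) close the feedback loop around B1, B2 = (-s^2 - 2*s - 2)/(4*s^3 + 5*s^2 + 2*s - 10)
(2) combine [B1/(1+B1*B2)], B3 in series = (s^2 + 2*s + 2)/(8*s^4 + 18*s^3 + 14*s^2 - 16*s - 20)
(3) reduce the feedback loop with forward ([B1/(1+B1*B2)]*B3) and return B4 = (3*s^4 + 3*s^3 - s^2 - 8*s - 2)/(24*s^6 + 30*s^5 - 20*s^4 - 112*s^3 - 33*s^2 + 70*s + 22)
The result of step 3 is T(s) in lowest terms. Its denominator has leading coefficient 24; dividing the denominator through by 24 makes it monic.

Final answer: s^6 + 5*s^5/4 - 5*s^4/6 - 14*s^3/3 - 11*s^2/8 + 35*s/12 + 11/12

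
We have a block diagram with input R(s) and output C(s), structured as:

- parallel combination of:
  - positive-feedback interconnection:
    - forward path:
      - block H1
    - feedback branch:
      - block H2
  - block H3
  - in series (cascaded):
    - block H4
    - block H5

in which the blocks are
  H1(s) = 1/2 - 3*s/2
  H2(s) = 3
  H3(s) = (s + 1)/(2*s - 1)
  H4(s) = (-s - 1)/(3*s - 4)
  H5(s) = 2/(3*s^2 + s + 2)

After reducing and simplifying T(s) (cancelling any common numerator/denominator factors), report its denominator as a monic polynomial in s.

Answer: s^5 - 29*s^4/18 + 8*s^3/9 - 175*s^2/162 + 5*s/9 - 4/81

Working:
Step 1: collapse the loop (H1 forward, H2 return); result (1 - 3*s)/(9*s - 1)
Step 2: series reduction of H4, H5; result (-2*s - 2)/(9*s^3 - 9*s^2 + 2*s - 8)
Step 3: reduce the parallel group [H1/(1-H1*H2)], H3, (H4*H5); result (27*s^5 + 90*s^4 - 165*s^3 + 6*s^2 - 88*s + 14)/(162*s^5 - 261*s^4 + 144*s^3 - 175*s^2 + 90*s - 8)
No further cancellation is possible in the step-3 result, so that is T(s). Its denominator becomes monic after dividing by the leading coefficient 162.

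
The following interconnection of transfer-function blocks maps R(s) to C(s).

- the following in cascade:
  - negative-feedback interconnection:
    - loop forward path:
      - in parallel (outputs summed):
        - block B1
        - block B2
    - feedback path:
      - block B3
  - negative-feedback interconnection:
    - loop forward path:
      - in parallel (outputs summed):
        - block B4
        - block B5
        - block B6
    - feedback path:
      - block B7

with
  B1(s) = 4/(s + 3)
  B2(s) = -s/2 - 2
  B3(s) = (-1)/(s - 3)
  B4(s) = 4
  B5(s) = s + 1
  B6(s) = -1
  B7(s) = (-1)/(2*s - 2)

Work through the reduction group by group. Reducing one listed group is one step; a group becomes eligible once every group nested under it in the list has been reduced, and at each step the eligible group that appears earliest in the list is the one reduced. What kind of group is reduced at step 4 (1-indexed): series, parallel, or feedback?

The answer is feedback.

Reasoning:
Step 1. reduce the parallel group B1, B2
Step 2. close the feedback loop around (B1+B2), B3
Step 3. add B4, B5, B6 (parallel)
Step 4. collapse the loop ((B4+B5+B6) forward, B7 return)
Step 5. series reduction of [(B1+B2)/(1+(B1+B2)*B3)], [(B4+B5+B6)/(1+(B4+B5+B6)*B7)]
At step 4 the group reduced is feedback.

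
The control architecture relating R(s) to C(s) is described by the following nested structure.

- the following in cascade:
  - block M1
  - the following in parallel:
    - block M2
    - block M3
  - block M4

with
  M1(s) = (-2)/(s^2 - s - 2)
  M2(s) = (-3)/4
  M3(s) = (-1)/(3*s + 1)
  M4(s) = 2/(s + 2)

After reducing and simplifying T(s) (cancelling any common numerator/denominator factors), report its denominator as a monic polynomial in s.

First reduce the diagram to T(s).

1. reduce the parallel group M2, M3: (-9*s - 7)/(12*s + 4)
2. reduce the series chain M1, (M2+M3), M4: (9*s + 7)/(3*s^4 + 4*s^3 - 11*s^2 - 16*s - 4)
Step 2 gives the fully reduced T(s), with no common factor left to cancel. The denominator's leading coefficient is 3, so divide each of its coefficients by 3 to get the monic form.

Answer: s^4 + 4*s^3/3 - 11*s^2/3 - 16*s/3 - 4/3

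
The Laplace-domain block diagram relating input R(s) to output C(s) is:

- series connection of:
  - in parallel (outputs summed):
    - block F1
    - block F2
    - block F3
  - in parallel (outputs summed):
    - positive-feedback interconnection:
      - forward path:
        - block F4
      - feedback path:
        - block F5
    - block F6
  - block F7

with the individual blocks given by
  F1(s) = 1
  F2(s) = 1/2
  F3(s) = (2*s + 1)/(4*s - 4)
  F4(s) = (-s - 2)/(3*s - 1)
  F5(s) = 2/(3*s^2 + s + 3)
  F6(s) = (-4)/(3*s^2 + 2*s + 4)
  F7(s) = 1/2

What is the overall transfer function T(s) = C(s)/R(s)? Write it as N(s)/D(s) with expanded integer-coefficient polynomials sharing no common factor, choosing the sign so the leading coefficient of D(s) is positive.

First reduce the diagram to T(s).

(1) add F1, F2, F3 (parallel), giving (8*s - 5)/(4*s - 4)
(2) collapse the loop (F4 forward, F5 return), giving (-3*s^3 - 7*s^2 - 5*s - 6)/(9*s^3 + 10*s + 1)
(3) parallel reduction of [F4/(1-F4*F5)], F6, giving (-9*s^5 - 27*s^4 - 77*s^3 - 56*s^2 - 72*s - 28)/(27*s^5 + 18*s^4 + 66*s^3 + 23*s^2 + 42*s + 4)
(4) cascade (F1+F2+F3), ([F4/(1-F4*F5)]+F6), F7, which is the overall transfer function T(s) = C(s)/R(s) in lowest terms

Answer: (-72*s^6 - 171*s^5 - 481*s^4 - 63*s^3 - 296*s^2 + 136*s + 140)/(216*s^6 - 72*s^5 + 384*s^4 - 344*s^3 + 152*s^2 - 304*s - 32)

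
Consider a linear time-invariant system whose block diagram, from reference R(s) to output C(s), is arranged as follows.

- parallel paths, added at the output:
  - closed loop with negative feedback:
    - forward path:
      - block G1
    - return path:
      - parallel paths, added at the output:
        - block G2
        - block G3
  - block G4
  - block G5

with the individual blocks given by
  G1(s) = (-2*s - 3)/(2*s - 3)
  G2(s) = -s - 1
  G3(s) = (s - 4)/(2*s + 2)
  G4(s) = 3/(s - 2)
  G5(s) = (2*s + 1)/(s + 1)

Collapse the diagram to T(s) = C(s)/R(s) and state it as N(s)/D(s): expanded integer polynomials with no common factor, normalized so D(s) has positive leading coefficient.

[1] reduce the parallel group G2, G3 gives (-2*s^2 - 3*s - 6)/(2*s + 2)
[2] feedback reduction of G1, (G2+G3) gives (-4*s^2 - 10*s - 6)/(4*s^3 + 16*s^2 + 19*s + 12)
[3] sum the parallel branches [G1/(1+G1*(G2+G3))], G4, G5, which is the overall transfer function T(s) = C(s)/R(s) in lowest terms

Answer: (8*s^5 + 28*s^4 + 36*s^3 + 52*s^2 + 45*s + 24)/(4*s^5 + 12*s^4 - 5*s^3 - 39*s^2 - 50*s - 24)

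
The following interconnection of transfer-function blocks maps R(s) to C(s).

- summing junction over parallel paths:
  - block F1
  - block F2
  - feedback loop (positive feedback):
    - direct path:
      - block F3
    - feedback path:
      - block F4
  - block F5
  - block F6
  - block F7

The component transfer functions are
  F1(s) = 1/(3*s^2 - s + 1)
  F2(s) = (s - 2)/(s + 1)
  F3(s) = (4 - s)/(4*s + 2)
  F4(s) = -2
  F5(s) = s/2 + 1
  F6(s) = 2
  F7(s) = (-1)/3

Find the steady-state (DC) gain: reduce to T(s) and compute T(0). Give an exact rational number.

Reducing step by step:

Step 1 - collapse the loop (F3 forward, F4 return) = (4 - s)/(2*s + 10)
Step 2 - add F1, F2, [F3/(1-F3*F4)], F5, F6, F7 (parallel) = (9*s^5 + 108*s^4 + 380*s^3 + s^2 + 142*s + 62)/(18*s^4 + 102*s^3 + 60*s^2 + 6*s + 30)
The step-2 result is T(s). Setting s = 0: T(0) = 62/30 = 31/15.

Answer: 31/15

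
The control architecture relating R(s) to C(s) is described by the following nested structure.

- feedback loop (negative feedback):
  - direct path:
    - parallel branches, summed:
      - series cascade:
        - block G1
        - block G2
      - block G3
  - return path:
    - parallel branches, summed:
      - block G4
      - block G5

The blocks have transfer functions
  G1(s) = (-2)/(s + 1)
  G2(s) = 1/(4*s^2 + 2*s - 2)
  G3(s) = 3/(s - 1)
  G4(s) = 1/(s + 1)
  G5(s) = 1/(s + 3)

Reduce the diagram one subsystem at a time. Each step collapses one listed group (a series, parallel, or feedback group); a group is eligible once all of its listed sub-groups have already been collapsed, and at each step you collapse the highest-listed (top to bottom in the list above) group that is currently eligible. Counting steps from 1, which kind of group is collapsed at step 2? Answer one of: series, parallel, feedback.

The answer is parallel.

Reasoning:
(1) multiply G1, G2 (series)
(2) combine (G1*G2), G3 in parallel
(3) reduce the parallel group G4, G5
(4) apply the feedback formula to ((G1*G2)+G3), (G4+G5)
So the answer for step 2 is parallel.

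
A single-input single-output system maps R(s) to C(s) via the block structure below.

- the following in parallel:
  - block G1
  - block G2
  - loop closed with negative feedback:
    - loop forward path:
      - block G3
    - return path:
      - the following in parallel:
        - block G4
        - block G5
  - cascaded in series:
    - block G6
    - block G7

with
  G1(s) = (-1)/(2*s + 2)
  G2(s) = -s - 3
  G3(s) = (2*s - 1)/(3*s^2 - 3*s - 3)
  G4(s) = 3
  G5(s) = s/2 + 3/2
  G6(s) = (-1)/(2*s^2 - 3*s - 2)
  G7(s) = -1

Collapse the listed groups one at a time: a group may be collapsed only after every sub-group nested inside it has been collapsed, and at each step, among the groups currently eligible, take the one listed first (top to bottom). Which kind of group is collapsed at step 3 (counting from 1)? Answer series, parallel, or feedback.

Answer: series

Working:
Step 1: combine G4, G5 in parallel
Step 2: close the feedback loop around G3, (G4+G5)
Step 3: combine G6, G7 in series
Step 4: parallel reduction of G1, G2, [G3/(1+G3*(G4+G5))], (G6*G7)
So the answer for step 3 is series.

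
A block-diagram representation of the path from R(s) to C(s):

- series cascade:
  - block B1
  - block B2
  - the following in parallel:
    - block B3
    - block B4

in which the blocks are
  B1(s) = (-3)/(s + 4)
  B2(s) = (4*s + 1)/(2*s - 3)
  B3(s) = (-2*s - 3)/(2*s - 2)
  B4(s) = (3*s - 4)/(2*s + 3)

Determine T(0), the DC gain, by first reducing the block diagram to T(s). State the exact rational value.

Reducing step by step:

1. reduce the parallel group B3, B4: (2*s^2 - 26*s - 1)/(4*s^2 + 2*s - 6)
2. reduce the series chain B1, B2, (B3+B4): (-24*s^3 + 306*s^2 + 90*s + 3)/(8*s^4 + 24*s^3 - 50*s^2 - 54*s + 72)
Step 2 gives the overall T(s). Then T(0) = 3/72 = 1/24.

Answer: 1/24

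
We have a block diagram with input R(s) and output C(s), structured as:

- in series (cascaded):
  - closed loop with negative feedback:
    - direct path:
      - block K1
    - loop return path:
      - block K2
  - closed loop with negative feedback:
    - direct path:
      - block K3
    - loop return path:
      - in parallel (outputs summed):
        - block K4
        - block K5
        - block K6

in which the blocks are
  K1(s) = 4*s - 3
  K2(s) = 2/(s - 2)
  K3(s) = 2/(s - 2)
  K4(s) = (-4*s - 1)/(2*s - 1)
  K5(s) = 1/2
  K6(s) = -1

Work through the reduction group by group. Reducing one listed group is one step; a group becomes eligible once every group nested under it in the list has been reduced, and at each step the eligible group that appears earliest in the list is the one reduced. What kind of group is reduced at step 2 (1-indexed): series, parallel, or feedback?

(1) close the feedback loop around K1, K2
(2) sum the parallel branches K4, K5, K6
(3) feedback reduction of K3, (K4+K5+K6)
(4) reduce the series chain [K1/(1+K1*K2)], [K3/(1+K3*(K4+K5+K6))]
At step 2 the group reduced is parallel.

Answer: parallel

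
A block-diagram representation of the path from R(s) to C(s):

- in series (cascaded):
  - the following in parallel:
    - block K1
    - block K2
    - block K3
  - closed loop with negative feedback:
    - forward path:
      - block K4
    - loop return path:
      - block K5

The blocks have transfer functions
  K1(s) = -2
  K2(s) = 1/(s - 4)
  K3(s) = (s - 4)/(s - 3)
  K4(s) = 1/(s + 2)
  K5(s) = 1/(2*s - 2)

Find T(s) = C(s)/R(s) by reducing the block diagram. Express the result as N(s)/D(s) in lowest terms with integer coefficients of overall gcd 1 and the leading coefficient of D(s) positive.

Step 1 - reduce the parallel group K1, K2, K3 gives (-s^2 + 7*s - 11)/(s^2 - 7*s + 12)
Step 2 - collapse the loop (K4 forward, K5 return) gives (2*s - 2)/(2*s^2 + 2*s - 3)
Step 3 - cascade (K1+K2+K3), [K4/(1+K4*K5)]: this yields T(s), and no further normalization is needed

Final answer: (-2*s^3 + 16*s^2 - 36*s + 22)/(2*s^4 - 12*s^3 + 7*s^2 + 45*s - 36)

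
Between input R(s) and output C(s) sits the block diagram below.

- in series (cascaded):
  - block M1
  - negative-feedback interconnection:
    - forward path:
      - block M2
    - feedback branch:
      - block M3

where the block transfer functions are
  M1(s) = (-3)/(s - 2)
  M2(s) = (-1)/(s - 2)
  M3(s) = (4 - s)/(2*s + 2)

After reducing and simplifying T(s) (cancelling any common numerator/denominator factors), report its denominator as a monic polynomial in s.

Step 1. collapse the loop (M2 forward, M3 return) = (-2*s - 2)/(2*s^2 - s - 8)
Step 2. series reduction of M1, [M2/(1+M2*M3)] = (6*s + 6)/(2*s^3 - 5*s^2 - 6*s + 16)
T(s) is the step-2 result (common factors already cancelled). Leading coefficient of the denominator: 2. Divide through by 2 for the monic polynomial.

Hence the answer: s^3 - 5*s^2/2 - 3*s + 8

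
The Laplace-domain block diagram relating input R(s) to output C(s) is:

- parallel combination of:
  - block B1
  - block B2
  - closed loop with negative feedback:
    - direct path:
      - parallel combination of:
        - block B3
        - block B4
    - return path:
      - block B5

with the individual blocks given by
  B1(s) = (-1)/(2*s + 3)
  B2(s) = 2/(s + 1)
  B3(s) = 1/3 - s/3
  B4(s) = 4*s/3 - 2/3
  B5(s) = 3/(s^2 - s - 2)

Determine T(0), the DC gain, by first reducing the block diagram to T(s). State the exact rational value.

1. add B3, B4 (parallel) = s - 1/3
2. apply the feedback formula to (B3+B4), B5 = (3*s^3 - 4*s^2 - 5*s + 2)/(3*s^2 + 6*s - 9)
3. reduce the parallel group B1, B2, [(B3+B4)/(1+(B3+B4)*B5)] = (6*s^5 + 7*s^4 - 12*s^3 - 2*s - 39)/(6*s^4 + 27*s^3 + 21*s^2 - 27*s - 27)
That last expression is T(s); at s = 0 only the constant terms survive, so T(0) = -39/(-27) = 13/9.

Final answer: 13/9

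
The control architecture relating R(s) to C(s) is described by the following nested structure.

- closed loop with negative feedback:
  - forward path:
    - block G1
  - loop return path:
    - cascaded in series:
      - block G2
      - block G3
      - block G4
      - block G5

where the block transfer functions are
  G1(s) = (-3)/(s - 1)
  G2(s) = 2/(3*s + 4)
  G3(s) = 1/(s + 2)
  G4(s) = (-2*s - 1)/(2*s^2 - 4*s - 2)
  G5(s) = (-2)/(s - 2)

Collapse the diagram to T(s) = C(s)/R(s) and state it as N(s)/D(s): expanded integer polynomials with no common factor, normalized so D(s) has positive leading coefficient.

Step 1 - reduce the series chain G2, G3, G4, G5 = (4*s + 2)/(3*s^5 - 2*s^4 - 23*s^3 + 4*s^2 + 44*s + 16)
Step 2 - apply the feedback formula to G1, (G2*G3*G4*G5); the result is T(s) itself (integer coefficients, no common factor, positive leading denominator coefficient)

Answer: (-9*s^5 + 6*s^4 + 69*s^3 - 12*s^2 - 132*s - 48)/(3*s^6 - 5*s^5 - 21*s^4 + 27*s^3 + 40*s^2 - 40*s - 22)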